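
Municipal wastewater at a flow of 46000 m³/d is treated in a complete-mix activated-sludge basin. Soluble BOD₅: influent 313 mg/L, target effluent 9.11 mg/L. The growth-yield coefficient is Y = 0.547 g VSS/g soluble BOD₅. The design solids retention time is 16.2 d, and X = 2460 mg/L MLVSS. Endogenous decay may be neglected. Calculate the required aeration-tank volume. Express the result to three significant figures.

V ≈ 50400 m³

With k_d = 0 the design equation reduces to V = Y Q (S₀−S) θ_c / X = 0.547 × 46000 × (313 − 9.11) × 16.2 / 2460 = 50355 m³.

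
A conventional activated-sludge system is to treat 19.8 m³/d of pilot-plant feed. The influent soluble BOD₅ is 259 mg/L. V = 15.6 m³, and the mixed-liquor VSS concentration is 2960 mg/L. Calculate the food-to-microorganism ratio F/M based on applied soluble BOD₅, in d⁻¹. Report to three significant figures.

F/M ≈ 0.111 d⁻¹

Food-to-microorganism ratio F/M = Q S₀ / (V X) = 19.8 × 259 / (15.60 × 2960) = 0.1111 d⁻¹.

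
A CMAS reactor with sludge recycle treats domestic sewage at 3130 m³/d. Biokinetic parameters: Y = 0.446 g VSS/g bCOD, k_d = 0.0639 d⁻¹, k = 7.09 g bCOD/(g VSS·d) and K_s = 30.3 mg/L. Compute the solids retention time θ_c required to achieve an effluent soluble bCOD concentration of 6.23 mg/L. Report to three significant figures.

θ_c ≈ 2.10 d

Specific growth rate at S = 6.23 mg/L: μ = YkS/(K_s+S) = 0.446·7.09·6.23/(30.3+6.23) = 0.5393 d⁻¹.
θ_c = 1/(μ − k_d) = 1/(0.5393 − 0.0639) = 1/0.4754 = 2.104 d.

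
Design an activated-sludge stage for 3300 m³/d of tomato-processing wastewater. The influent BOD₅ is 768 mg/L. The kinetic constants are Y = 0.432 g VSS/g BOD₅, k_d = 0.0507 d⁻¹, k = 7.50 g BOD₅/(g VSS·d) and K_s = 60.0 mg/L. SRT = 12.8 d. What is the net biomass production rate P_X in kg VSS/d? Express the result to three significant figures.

P_X ≈ 662 kg VSS/d

Effluent substrate depends only on kinetics and SRT: S = K_s(1 + k_d θ_c) / [θ_c(Yk − k_d) − 1] = 60.0 × (1 + 0.0507 × 12.8) / [12.8 × (0.432 × 7.50 − 0.0507) − 1] = 98.94 / 39.82 = 2.484 mg/L.
The observed yield is Y_obs = Y/(1 + k_d·θ_c) = 0.432 / (1 + 0.0507 × 12.8) = 0.432 / 1.649 = 0.2620 g VSS per g BOD₅ removed.
Q·(S₀ − S) = 3300 × (768 − 2.48) × 10⁻³ = 2526 kg/d removed.
P_X = Y_obs · Q(S₀ − S) = 0.2620 × 2526 = 661.8 kg VSS/d.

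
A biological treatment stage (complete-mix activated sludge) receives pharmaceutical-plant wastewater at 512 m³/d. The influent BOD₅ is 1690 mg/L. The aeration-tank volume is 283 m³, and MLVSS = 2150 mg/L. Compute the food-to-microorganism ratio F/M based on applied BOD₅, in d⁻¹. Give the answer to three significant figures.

F/M = Q·S₀ / (V·X) = 512 × 1690 / (283.0 × 2150) = 1.422 g BOD₅·(g VSS·d)⁻¹.

F/M ≈ 1.42 d⁻¹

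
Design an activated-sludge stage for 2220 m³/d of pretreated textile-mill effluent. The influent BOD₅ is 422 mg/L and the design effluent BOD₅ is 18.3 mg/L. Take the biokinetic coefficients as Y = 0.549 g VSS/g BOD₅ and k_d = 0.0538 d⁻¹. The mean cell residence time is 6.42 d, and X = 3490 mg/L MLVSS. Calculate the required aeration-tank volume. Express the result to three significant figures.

V ≈ 673 m³

Rearranging the biomass balance for a CMAS with decay, V = Y·Q·ΔS·θ_c / [X·(1+k_d θ_c)] = 0.549 × 2220 × (422 − 18.3) × 6.42 / [3490 × (1 + 0.0538 × 6.42)] = 3.16×10^6 / 4695 = 672.7 m³.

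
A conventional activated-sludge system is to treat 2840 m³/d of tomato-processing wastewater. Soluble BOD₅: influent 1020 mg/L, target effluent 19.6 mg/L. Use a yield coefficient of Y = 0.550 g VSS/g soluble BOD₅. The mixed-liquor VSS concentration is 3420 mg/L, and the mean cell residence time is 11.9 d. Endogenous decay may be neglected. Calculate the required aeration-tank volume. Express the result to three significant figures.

With k_d = 0 the design equation reduces to V = Y Q (S₀−S) θ_c / X = 0.550 × 2840 × (1020 − 19.6) × 11.9 / 3420 = 5437 m³.

V ≈ 5440 m³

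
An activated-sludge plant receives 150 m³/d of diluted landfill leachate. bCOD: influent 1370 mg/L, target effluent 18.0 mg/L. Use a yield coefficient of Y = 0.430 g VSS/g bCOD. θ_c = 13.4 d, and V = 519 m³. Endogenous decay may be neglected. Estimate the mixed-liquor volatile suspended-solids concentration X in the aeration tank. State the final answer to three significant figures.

X ≈ 2250 mg/L

Without decay, X = Y Q (S₀−S) θ_c / V = 0.430 × 150 × (1370 − 18.0) × 13.4 / 519 = 2252 mg/L.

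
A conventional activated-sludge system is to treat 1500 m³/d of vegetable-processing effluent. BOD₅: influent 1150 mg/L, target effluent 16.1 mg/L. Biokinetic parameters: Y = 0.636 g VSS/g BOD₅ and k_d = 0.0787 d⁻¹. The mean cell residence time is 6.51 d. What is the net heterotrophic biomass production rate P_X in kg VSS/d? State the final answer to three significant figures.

P_X ≈ 715 kg VSS/d

Y_obs = Y / (1 + k_d θ_c) = 0.636 / (1 + 0.0787 × 6.51) = 0.636 / 1.512 = 0.4205.
ΔS = 1150 − 16.1 = 1134 mg/L, so the substrate removal rate is 1500 × 1134/1000 = 1701 kg BOD₅/d.
Biomass produced: P_X = Y_obs·Q·ΔS = 0.4205 × 1701 ≈ 715.3 kg VSS/d.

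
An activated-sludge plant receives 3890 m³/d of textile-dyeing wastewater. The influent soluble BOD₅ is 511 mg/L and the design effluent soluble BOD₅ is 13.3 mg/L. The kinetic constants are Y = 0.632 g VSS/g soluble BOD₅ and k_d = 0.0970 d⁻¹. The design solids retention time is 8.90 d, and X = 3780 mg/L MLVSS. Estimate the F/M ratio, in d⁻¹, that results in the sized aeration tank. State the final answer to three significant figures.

F/M ≈ 0.340 d⁻¹

Rearranging the biomass balance for a CMAS with decay, V = Y·Q·ΔS·θ_c / [X·(1+k_d θ_c)] = 0.632 × 3890 × (511 − 13.3) × 8.90 / [3780 × (1 + 0.0970 × 8.90)] = 1.09×10^7 / 7043 = 1546 m³.
Food-to-microorganism ratio F/M = Q S₀ / (V X) = 3890 × 511 / (1546 × 3780) = 0.3401 d⁻¹.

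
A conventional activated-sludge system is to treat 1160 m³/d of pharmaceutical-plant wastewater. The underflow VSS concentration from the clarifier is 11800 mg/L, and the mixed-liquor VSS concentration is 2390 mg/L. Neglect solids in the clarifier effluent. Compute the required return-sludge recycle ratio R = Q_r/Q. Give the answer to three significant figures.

Solids balance on the clarifier gives (1+R)X = R·X_r, so R = X/(X_r − X) = 2390 / (11800 − 2390) = 0.2540.

R ≈ 0.254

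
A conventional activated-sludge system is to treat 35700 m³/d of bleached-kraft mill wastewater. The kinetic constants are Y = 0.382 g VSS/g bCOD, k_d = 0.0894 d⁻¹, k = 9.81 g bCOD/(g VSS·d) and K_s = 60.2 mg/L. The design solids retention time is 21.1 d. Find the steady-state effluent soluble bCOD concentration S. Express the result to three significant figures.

For a completely mixed reactor with recycle the Lawrence–McCarty relation gives S = K_s·(1 + k_d·θ_c) / [θ_c·(Y·k − k_d) − 1] = 60.2 × (1 + 0.0894 × 21.1) / [21.1 × (0.382 × 9.81 − 0.0894) − 1] = 173.8 / 76.18 = 2.281 mg/L.

S ≈ 2.28 mg/L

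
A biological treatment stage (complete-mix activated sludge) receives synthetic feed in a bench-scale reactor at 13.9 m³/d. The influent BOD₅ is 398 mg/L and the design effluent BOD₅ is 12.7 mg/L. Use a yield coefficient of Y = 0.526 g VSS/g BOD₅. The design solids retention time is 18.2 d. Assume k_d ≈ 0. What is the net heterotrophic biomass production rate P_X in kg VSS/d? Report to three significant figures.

Since k_d ≈ 0, Y_obs = Y = 0.526 g VSS/g BOD₅.
Substrate removed = Q·(S₀ − S) = 13.9 m³/d × (398 − 12.7) g/m³ = 5.36×10^3 g/d = 5.356 kg/d.
Biomass produced: P_X = Y_obs·Q·ΔS = 0.5260 × 5.356 ≈ 2.817 kg VSS/d.

P_X ≈ 2.82 kg VSS/d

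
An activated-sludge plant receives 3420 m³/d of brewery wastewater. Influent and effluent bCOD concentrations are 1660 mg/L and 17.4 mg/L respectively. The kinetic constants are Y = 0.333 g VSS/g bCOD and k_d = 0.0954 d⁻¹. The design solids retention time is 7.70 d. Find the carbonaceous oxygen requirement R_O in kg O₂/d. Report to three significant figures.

R_O ≈ 4090 kg O₂/d

Observed yield with endogenous decay: Y_obs = Y / (1 + k_d·θ_c) = 0.333 / (1 + 0.0954 × 7.70) = 0.333 / 1.735 = 0.1920 g VSS/g bCOD.
ΔS = 1660 − 17.4 = 1643 mg/L, so the substrate removal rate is 3420 × 1643/1000 = 5618 kg bCOD/d.
Biomass synthesised: P_X = Y_obs × 5618 = 1078 kg VSS/d.
R_O = Q·(S₀ − S) − 1.42·P_X = 5618 − 1.42 × 1078 = 4086 kg O₂/d.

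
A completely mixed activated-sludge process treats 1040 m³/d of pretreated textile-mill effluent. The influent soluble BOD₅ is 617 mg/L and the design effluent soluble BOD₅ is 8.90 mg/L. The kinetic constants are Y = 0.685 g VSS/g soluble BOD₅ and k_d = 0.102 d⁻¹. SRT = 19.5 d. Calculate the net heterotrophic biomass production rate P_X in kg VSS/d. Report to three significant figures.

Correct the yield for decay: Y_obs = Y/(1 + k_d θ_c) = 0.685 / (1 + 0.102 × 19.5) = 0.685 / 2.989 = 0.2292.
ΔS = 617 − 8.90 = 608.1 mg/L, so the substrate removal rate is 1040 × 608.1/1000 = 632.4 kg soluble BOD₅/d.
Biomass produced: P_X = Y_obs·Q·ΔS = 0.2292 × 632.4 ≈ 144.9 kg VSS/d.

P_X ≈ 145 kg VSS/d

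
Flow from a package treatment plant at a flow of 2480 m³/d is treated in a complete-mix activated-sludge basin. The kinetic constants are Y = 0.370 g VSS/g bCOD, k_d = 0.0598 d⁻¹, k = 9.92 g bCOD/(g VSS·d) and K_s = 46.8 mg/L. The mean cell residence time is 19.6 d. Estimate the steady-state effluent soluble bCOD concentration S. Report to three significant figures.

For a completely mixed reactor with recycle the Lawrence–McCarty relation gives S = K_s·(1 + k_d·θ_c) / [θ_c·(Y·k − k_d) − 1] = 46.8 × (1 + 0.0598 × 19.6) / [19.6 × (0.370 × 9.92 − 0.0598) − 1] = 101.7 / 69.77 = 1.457 mg/L.

S ≈ 1.46 mg/L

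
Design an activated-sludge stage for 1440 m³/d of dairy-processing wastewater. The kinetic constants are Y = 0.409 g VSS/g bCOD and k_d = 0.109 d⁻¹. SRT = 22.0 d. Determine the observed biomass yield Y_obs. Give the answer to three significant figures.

Y_obs = Y / (1 + k_d θ_c) = 0.409 / (1 + 0.109 × 22.0) = 0.409 / 3.398 = 0.1204.

Y_obs ≈ 0.120 g VSS/g bCOD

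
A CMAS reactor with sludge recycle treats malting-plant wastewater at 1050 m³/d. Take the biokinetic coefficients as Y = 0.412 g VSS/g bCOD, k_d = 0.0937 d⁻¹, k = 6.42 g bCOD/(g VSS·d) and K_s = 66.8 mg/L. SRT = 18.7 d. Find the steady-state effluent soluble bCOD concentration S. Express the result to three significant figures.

S ≈ 3.94 mg/L

Effluent substrate depends only on kinetics and SRT: S = K_s(1 + k_d θ_c) / [θ_c(Yk − k_d) − 1] = 66.8 × (1 + 0.0937 × 18.7) / [18.7 × (0.412 × 6.42 − 0.0937) − 1] = 183.8 / 46.71 = 3.936 mg/L.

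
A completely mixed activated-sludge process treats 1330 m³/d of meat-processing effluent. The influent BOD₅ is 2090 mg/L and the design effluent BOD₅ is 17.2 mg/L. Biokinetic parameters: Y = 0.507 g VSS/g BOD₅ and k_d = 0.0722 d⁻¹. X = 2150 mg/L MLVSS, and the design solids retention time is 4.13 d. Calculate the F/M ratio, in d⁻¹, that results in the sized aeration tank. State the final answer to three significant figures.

F/M ≈ 0.625 d⁻¹

Steady-state biomass mass balance: V·X·(1 + k_d·θ_c) = Y·Q·(S₀ − S)·θ_c, so V = 0.507 × 1330 × (2090 − 17.2) × 4.13 / [2150 × (1 + 0.0722 × 4.13)] = 5.77×10^6 / 2791 = 2068 m³.
F/M = Q·S₀ / (V·X) = 1330 × 2090 / (2068 × 2150) = 0.6251 g BOD₅·(g VSS·d)⁻¹.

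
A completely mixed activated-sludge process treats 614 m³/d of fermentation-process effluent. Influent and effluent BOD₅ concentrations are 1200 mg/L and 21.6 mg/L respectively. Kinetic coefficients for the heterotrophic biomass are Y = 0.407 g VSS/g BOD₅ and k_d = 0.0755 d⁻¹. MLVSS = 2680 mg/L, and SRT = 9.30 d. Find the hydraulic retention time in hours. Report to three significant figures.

τ ≈ 23.5 h

From the SRT design equation V = Y Q (S₀−S) θ_c / [X (1 + k_d θ_c)] = 0.407 × 614 × (1200 − 21.6) × 9.30 / [2680 × (1 + 0.0755 × 9.30)] = 2.74×10^6 / 4562 = 600.4 m³.
HRT = V/Q = 600.4 m³ / 614 m³·d⁻¹ = 0.9778 d × 24 = 23.47 h.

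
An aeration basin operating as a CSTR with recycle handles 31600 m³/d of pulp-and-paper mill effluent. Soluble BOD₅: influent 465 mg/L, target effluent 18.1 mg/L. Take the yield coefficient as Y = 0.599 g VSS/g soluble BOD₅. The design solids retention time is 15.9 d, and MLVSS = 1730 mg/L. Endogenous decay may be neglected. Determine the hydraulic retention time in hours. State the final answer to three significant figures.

τ ≈ 59.0 h

With k_d = 0 the design equation reduces to V = Y Q (S₀−S) θ_c / X = 0.599 × 31600 × (465 − 18.1) × 15.9 / 1730 = 77746 m³.
Hydraulic retention time τ = V/Q = 77746 / 31600 = 2.460 d = 59.05 h.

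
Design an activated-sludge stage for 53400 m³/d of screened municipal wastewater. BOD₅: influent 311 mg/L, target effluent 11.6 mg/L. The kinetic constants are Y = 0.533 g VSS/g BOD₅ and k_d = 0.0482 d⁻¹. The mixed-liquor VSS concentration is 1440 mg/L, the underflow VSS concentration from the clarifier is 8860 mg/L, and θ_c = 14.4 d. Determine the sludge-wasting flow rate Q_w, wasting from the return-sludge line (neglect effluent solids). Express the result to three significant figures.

From the SRT design equation V = Y Q (S₀−S) θ_c / [X (1 + k_d θ_c)] = 0.533 × 53400 × (311 − 11.6) × 14.4 / [1440 × (1 + 0.0482 × 14.4)] = 1.23×10^8 / 2439 = 50302 m³.
Q_w = (V·X)/(θ_c X_r) = 50302 × 1440 / (14.4 × 8860) = 567.7 m³/d.

Q_w ≈ 568 m³/d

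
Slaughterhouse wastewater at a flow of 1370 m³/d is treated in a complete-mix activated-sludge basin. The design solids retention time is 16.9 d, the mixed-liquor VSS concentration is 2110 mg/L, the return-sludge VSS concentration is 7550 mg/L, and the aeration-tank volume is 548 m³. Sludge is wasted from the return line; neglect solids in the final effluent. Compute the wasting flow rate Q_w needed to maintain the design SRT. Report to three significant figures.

θ_c = V·X/(Q_w·X_r) when wasting from the recycle, so Q_w = V·X/(θ_c·X_r) = 548.0 × 2110 / (16.9 × 7550) = 9.062 m³/d.

Q_w ≈ 9.06 m³/d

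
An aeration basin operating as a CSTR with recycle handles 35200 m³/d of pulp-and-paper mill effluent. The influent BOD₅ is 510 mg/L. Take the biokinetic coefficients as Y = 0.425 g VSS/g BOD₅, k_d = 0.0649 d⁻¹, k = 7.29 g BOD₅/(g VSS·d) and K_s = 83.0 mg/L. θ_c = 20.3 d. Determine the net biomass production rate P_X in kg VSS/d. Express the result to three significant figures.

Effluent substrate depends only on kinetics and SRT: S = K_s(1 + k_d θ_c) / [θ_c(Yk − k_d) − 1] = 83.0 × (1 + 0.0649 × 20.3) / [20.3 × (0.425 × 7.29 − 0.0649) − 1] = 192.4 / 60.58 = 3.175 mg/L.
Correct the yield for decay: Y_obs = Y/(1 + k_d θ_c) = 0.425 / (1 + 0.0649 × 20.3) = 0.425 / 2.317 = 0.1834.
Q·(S₀ − S) = 35200 × (510 − 3.18) × 10⁻³ = 17840 kg/d removed.
Biomass produced: P_X = Y_obs·Q·ΔS = 0.1834 × 17840 ≈ 3272 kg VSS/d.

P_X ≈ 3270 kg VSS/d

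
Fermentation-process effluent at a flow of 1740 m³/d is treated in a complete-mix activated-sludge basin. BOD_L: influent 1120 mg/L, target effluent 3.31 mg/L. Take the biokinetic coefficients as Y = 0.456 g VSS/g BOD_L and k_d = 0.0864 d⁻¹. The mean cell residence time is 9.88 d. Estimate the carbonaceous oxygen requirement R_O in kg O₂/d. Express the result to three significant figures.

R_O ≈ 1260 kg O₂/d

Correct the yield for decay: Y_obs = Y/(1 + k_d θ_c) = 0.456 / (1 + 0.0864 × 9.88) = 0.456 / 1.854 = 0.2460.
Mass of BOD_L removed per day: Q(S₀ − S) = 1740 × 1117 g/m³ = 1943 kg/d.
P_X = Y_obs·Q·(S₀ − S) = 0.2460 × 1943 = 478.0 kg VSS/d.
R_O = Q·ΔS − 1.42 P_X = 1943 − 678.8 = 1264 kg O₂/d.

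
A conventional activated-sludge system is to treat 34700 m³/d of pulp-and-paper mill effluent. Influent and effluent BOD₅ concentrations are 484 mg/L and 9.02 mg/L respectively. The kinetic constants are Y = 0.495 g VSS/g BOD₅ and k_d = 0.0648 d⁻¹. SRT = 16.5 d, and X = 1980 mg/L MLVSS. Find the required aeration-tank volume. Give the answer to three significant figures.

V ≈ 32900 m³

From the SRT design equation V = Y Q (S₀−S) θ_c / [X (1 + k_d θ_c)] = 0.495 × 34700 × (484 − 9.02) × 16.5 / [1980 × (1 + 0.0648 × 16.5)] = 1.35×10^8 / 4097 = 32857 m³.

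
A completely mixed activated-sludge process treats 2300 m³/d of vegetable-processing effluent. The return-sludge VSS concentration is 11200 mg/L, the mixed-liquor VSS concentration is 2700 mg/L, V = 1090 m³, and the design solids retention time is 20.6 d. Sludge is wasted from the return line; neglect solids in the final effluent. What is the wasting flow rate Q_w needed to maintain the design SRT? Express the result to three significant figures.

Q_w ≈ 12.8 m³/d

Q_w = (V·X)/(θ_c X_r) = 1090 × 2700 / (20.6 × 11200) = 12.76 m³/d.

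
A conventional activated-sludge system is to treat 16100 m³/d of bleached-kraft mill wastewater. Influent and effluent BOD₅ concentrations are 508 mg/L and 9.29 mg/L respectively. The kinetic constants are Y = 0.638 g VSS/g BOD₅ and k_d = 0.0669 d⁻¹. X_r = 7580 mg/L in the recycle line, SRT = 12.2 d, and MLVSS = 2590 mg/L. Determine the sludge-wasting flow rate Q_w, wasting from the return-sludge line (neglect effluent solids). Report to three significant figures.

Q_w ≈ 372 m³/d

Steady-state biomass mass balance: V·X·(1 + k_d·θ_c) = Y·Q·(S₀ − S)·θ_c, so V = 0.638 × 16100 × (508 − 9.29) × 12.2 / [2590 × (1 + 0.0669 × 12.2)] = 6.25×10^7 / 4704 = 13286 m³.
Q_w = (V·X)/(θ_c X_r) = 13286 × 2590 / (12.2 × 7580) = 372.1 m³/d.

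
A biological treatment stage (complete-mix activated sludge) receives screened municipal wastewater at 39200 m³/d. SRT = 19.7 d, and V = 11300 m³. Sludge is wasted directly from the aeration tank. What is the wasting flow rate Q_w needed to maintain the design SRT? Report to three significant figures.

With mixed-liquor wasting, θ_c = V/Q_w, so Q_w = V/θ_c = 11300/19.7 = 573.6 m³/d.

Q_w ≈ 574 m³/d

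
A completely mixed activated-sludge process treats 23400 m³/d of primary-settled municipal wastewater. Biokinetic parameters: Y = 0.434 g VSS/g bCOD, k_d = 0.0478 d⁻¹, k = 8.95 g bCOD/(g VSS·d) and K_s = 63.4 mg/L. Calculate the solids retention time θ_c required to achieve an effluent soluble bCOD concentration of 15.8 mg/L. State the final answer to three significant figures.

θ_c ≈ 1.38 d

Specific growth rate at S = 15.8 mg/L: μ = YkS/(K_s+S) = 0.434·8.95·15.8/(63.4+15.8) = 0.7749 d⁻¹.
1/θ_c = 0.7749 − 0.0478 = 0.7271 d⁻¹, so θ_c = 1.375 d.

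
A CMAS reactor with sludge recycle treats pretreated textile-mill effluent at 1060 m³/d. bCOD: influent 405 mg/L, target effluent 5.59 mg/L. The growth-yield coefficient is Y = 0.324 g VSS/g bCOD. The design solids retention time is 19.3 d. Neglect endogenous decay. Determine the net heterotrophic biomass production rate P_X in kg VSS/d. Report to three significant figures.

P_X ≈ 137 kg VSS/d

No decay correction is needed, so Y_obs = Y = 0.324.
Substrate removed = Q·(S₀ − S) = 1060 m³/d × (405 − 5.59) g/m³ = 4.23×10^5 g/d = 423.4 kg/d.
Biomass produced: P_X = Y_obs·Q·ΔS = 0.3240 × 423.4 ≈ 137.2 kg VSS/d.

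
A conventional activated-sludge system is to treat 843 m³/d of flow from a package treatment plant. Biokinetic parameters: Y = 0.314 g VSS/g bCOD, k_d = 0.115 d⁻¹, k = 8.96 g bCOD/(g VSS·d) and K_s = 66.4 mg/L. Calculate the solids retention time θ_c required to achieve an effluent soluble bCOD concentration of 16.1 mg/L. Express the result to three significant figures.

Specific growth rate at S = 16.1 mg/L: μ = YkS/(K_s+S) = 0.314·8.96·16.1/(66.4+16.1) = 0.5490 d⁻¹.
θ_c = 1/(μ − k_d) = 1/(0.5490 − 0.115) = 1/0.4340 = 2.304 d.

θ_c ≈ 2.30 d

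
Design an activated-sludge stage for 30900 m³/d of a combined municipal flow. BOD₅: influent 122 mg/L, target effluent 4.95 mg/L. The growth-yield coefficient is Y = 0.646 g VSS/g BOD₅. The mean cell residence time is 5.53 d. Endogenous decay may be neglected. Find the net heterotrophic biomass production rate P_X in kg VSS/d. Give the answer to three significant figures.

No decay correction is needed, so Y_obs = Y = 0.646.
Substrate removed = Q·(S₀ − S) = 30900 m³/d × (122 − 4.95) g/m³ = 3.62×10^6 g/d = 3617 kg/d.
Net biomass production P_X = Y_obs × Q·(S₀ − S) = 0.6460 × 3617 = 2336 kg VSS/d.

P_X ≈ 2340 kg VSS/d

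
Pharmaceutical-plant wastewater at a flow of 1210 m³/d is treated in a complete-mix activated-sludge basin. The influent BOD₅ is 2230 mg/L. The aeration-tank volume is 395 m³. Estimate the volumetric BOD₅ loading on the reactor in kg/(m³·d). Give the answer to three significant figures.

L_v = Q S₀ / V = 1210 × 2230 × 10⁻³ / 395.0 = 6.831 kg/(m³·d).

L_v ≈ 6.83 kg BOD₅/(m³·d)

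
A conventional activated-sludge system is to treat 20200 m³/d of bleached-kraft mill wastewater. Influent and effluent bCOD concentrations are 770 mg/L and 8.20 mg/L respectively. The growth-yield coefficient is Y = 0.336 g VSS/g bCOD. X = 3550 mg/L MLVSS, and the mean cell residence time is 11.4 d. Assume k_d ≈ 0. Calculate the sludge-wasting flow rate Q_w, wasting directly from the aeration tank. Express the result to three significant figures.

Q_w ≈ 1460 m³/d

V·X = Y·Q·ΔS·θ_c gives V = 0.336 × 20200 × (770 − 8.20) × 11.4 / 3550 = 16604 m³.
Wasting from the aeration tank: Q_w = V / θ_c = 16604 / 11.4 = 1456 m³/d.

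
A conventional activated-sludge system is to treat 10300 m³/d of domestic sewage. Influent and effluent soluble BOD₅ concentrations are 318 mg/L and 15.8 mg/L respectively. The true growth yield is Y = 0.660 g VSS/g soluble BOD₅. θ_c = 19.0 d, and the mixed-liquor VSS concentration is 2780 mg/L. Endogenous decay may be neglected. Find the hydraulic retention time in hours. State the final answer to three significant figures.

V·X = Y·Q·ΔS·θ_c gives V = 0.660 × 10300 × (318 − 15.8) × 19.0 / 2780 = 14041 m³.
HRT = V/Q = 14041 m³ / 10300 m³·d⁻¹ = 1.363 d × 24 = 32.72 h.

τ ≈ 32.7 h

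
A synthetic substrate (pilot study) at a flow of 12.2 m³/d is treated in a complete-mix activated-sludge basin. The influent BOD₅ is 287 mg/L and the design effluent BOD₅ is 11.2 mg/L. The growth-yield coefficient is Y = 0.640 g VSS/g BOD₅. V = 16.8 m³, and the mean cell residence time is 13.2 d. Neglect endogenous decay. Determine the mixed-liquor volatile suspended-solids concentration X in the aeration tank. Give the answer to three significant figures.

Without decay, X = Y Q (S₀−S) θ_c / V = 0.640 × 12.2 × (287 − 11.2) × 13.2 / 16.8 = 1692 mg/L.

X ≈ 1690 mg/L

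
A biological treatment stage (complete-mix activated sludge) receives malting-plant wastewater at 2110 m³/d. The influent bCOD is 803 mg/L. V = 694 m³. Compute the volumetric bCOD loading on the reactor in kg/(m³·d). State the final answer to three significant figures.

Applied bCOD load per unit volume = Q·S₀/V = (2110 × 803/1000)/694.0 = 2.441 kg bCOD·m⁻³·d⁻¹.

L_v ≈ 2.44 kg bCOD/(m³·d)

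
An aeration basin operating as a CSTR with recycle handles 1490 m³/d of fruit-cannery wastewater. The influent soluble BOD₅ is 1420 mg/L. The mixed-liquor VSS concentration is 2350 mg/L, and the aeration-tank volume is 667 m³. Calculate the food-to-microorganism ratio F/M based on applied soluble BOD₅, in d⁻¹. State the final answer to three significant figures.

F/M ≈ 1.35 d⁻¹

Food-to-microorganism ratio F/M = Q S₀ / (V X) = 1490 × 1420 / (667.0 × 2350) = 1.350 d⁻¹.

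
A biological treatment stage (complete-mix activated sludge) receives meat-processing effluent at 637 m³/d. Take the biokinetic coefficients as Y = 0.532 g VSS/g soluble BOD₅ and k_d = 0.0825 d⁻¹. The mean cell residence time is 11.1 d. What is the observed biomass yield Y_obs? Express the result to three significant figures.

The observed yield is Y_obs = Y/(1 + k_d·θ_c) = 0.532 / (1 + 0.0825 × 11.1) = 0.532 / 1.916 = 0.2777 g VSS per g soluble BOD₅ removed.

Y_obs ≈ 0.278 g VSS/g soluble BOD₅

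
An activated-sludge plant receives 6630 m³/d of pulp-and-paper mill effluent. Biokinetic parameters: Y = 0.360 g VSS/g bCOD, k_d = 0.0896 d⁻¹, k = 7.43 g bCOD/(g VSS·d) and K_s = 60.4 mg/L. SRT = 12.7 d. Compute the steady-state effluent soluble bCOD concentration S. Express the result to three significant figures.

S ≈ 4.06 mg/L

Effluent substrate depends only on kinetics and SRT: S = K_s(1 + k_d θ_c) / [θ_c(Yk − k_d) − 1] = 60.4 × (1 + 0.0896 × 12.7) / [12.7 × (0.360 × 7.43 − 0.0896) − 1] = 129.1 / 31.83 = 4.057 mg/L.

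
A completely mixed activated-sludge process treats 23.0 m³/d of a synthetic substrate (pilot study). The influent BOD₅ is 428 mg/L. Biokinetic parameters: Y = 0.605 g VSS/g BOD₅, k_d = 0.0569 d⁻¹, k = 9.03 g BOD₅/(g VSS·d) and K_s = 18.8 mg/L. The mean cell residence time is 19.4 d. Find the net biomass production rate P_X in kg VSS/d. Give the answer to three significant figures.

P_X ≈ 2.83 kg VSS/d

From the Monod/SRT balance for a CMAS, S = K_s·(1+k_d θ_c)/[θ_c·(Y k − k_d) − 1] = 18.8 × (1 + 0.0569 × 19.4) / [19.4 × (0.605 × 9.03 − 0.0569) − 1] = 39.55 / 103.9 = 0.3807 mg/L.
The observed yield is Y_obs = Y/(1 + k_d·θ_c) = 0.605 / (1 + 0.0569 × 19.4) = 0.605 / 2.104 = 0.2876 g VSS per g BOD₅ removed.
Mass of BOD₅ removed per day: Q(S₀ − S) = 23.0 × 427.6 g/m³ = 9.835 kg/d.
Net biomass production P_X = Y_obs × Q·(S₀ − S) = 0.2876 × 9.835 = 2.828 kg VSS/d.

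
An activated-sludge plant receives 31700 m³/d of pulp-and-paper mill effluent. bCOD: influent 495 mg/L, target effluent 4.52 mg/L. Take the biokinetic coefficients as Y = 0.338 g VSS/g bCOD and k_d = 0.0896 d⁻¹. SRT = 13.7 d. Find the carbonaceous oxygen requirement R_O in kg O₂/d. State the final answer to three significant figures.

R_O ≈ 12200 kg O₂/d

Y_obs = Y / (1 + k_d θ_c) = 0.338 / (1 + 0.0896 × 13.7) = 0.338 / 2.228 = 0.1517.
Mass of bCOD removed per day: Q(S₀ − S) = 31700 × 490.5 g/m³ = 15548 kg/d.
P_X = Y_obs·Q·(S₀ − S) = 0.1517 × 15548 = 2359 kg VSS/d.
R_O = Q·(S₀ − S) − 1.42·P_X = 15548 − 1.42 × 2359 = 12198 kg O₂/d.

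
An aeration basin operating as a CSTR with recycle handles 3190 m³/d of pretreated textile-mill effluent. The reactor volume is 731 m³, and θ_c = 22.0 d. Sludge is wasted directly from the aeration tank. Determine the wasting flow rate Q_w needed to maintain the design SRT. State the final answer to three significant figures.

Wasting from the aeration tank: Q_w = V / θ_c = 731.0 / 22.0 = 33.23 m³/d.

Q_w ≈ 33.2 m³/d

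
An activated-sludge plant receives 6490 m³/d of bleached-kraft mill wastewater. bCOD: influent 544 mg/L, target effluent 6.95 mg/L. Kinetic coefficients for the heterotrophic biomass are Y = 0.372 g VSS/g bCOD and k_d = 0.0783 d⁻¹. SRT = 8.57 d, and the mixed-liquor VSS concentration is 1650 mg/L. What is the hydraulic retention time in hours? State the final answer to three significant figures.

From the SRT design equation V = Y Q (S₀−S) θ_c / [X (1 + k_d θ_c)] = 0.372 × 6490 × (544 − 6.95) × 8.57 / [1650 × (1 + 0.0783 × 8.57)] = 1.11×10^7 / 2757 = 4030 m³.
τ = V/Q = 4030/6490 = 0.6210 d, or 14.90 h.

τ ≈ 14.9 h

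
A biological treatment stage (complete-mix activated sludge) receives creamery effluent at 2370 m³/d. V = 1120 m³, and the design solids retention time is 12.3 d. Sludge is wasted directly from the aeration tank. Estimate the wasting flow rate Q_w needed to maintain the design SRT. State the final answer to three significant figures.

With mixed-liquor wasting, θ_c = V/Q_w, so Q_w = V/θ_c = 1120/12.3 = 91.06 m³/d.

Q_w ≈ 91.1 m³/d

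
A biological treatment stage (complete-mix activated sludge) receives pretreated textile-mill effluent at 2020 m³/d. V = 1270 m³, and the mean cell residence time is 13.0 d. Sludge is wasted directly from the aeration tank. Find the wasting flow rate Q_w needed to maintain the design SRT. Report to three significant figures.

For wasting at MLVSS concentration, Q_w = V/θ_c = 1270/13.0 = 97.69 m³/d.

Q_w ≈ 97.7 m³/d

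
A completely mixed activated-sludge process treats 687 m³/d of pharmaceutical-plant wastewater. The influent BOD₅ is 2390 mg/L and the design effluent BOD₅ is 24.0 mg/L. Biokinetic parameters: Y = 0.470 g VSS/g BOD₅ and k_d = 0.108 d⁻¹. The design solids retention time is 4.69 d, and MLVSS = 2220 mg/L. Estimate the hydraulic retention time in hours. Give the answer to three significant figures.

Rearranging the biomass balance for a CMAS with decay, V = Y·Q·ΔS·θ_c / [X·(1+k_d θ_c)] = 0.470 × 687 × (2390 − 24.0) × 4.69 / [2220 × (1 + 0.108 × 4.69)] = 3.58×10^6 / 3344 = 1071 m³.
τ = V/Q = 1071/687 = 1.559 d, or 37.43 h.

τ ≈ 37.4 h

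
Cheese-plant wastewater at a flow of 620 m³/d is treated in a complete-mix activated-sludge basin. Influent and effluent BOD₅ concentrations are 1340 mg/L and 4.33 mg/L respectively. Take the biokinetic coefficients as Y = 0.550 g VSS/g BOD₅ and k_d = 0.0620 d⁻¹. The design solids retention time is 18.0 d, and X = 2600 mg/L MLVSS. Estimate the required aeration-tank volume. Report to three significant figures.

Steady-state biomass mass balance: V·X·(1 + k_d·θ_c) = Y·Q·(S₀ − S)·θ_c, so V = 0.550 × 620 × (1340 − 4.33) × 18.0 / [2600 × (1 + 0.0620 × 18.0)] = 8.2×10^6 / 5502 = 1490 m³.

V ≈ 1490 m³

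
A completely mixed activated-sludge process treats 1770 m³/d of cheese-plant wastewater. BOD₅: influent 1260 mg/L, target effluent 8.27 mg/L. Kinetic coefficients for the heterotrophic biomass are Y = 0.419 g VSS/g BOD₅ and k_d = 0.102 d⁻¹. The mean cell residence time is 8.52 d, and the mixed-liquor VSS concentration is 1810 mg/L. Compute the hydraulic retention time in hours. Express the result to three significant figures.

τ ≈ 31.7 h

Steady-state biomass mass balance: V·X·(1 + k_d·θ_c) = Y·Q·(S₀ − S)·θ_c, so V = 0.419 × 1770 × (1260 − 8.27) × 8.52 / [1810 × (1 + 0.102 × 8.52)] = 7.91×10^6 / 3383 = 2338 m³.
Hydraulic retention time τ = V/Q = 2338 / 1770 = 1.321 d = 31.70 h.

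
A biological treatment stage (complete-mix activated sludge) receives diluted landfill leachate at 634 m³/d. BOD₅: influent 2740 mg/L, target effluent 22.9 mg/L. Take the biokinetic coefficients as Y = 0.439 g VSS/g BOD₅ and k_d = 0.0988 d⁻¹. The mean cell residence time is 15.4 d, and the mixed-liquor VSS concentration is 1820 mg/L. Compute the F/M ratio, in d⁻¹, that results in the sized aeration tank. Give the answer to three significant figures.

Rearranging the biomass balance for a CMAS with decay, V = Y·Q·ΔS·θ_c / [X·(1+k_d θ_c)] = 0.439 × 634 × (2740 − 22.9) × 15.4 / [1820 × (1 + 0.0988 × 15.4)] = 1.16×10^7 / 4589 = 2538 m³.
F/M = applied load / biomass = Q·S₀/(V·X) = 634 × 2740 / (2538 × 1820) = 0.3761 d⁻¹.

F/M ≈ 0.376 d⁻¹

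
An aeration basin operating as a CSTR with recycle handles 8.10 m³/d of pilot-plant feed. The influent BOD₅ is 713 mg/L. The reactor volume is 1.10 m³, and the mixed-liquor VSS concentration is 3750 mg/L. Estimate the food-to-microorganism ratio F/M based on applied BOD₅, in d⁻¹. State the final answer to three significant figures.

Food-to-microorganism ratio F/M = Q S₀ / (V X) = 8.10 × 713 / (1.100 × 3750) = 1.400 d⁻¹.

F/M ≈ 1.40 d⁻¹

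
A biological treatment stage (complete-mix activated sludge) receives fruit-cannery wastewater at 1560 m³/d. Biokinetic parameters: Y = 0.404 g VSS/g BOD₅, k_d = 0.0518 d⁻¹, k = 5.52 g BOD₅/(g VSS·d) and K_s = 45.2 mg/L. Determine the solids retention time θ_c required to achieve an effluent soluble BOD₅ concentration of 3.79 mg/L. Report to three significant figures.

From 1/θ_c = Y·k·S/(K_s + S) − k_d: Y·k·S/(K_s+S) = 0.404 × 5.52 × 3.79 / (45.2 + 3.79) = 0.1725 d⁻¹.
θ_c = 1/(μ − k_d) = 1/(0.1725 − 0.0518) = 1/0.1207 = 8.283 d.

θ_c ≈ 8.28 d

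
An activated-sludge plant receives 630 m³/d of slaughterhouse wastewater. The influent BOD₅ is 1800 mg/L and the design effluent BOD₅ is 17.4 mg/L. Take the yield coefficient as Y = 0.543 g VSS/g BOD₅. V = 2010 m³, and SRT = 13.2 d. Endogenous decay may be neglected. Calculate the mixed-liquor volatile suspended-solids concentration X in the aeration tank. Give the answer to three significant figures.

X ≈ 4000 mg/L

Without decay, X = Y Q (S₀−S) θ_c / V = 0.543 × 630 × (1800 − 17.4) × 13.2 / 2010 = 4005 mg/L.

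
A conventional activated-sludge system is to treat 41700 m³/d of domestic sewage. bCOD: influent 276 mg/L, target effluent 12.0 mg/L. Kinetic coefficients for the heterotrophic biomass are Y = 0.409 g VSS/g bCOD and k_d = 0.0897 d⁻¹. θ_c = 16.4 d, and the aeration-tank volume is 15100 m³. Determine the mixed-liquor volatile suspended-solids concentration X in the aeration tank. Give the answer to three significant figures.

X ≈ 1980 mg/L

Solving the biomass balance for X: X = Y Q (S₀−S) θ_c / [V (1+k_d θ_c)] = 0.409 × 41700 × (276 − 12.0) × 16.4 / [15100 × (1 + 0.0897 × 16.4)] = 1979 mg/L.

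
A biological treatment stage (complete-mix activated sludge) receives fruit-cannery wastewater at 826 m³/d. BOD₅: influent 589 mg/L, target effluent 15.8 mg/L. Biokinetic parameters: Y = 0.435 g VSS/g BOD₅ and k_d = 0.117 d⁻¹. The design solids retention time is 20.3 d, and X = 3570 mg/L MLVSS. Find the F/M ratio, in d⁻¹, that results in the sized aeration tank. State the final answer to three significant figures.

From the SRT design equation V = Y Q (S₀−S) θ_c / [X (1 + k_d θ_c)] = 0.435 × 826 × (589 − 15.8) × 20.3 / [3570 × (1 + 0.117 × 20.3)] = 4.18×10^6 / 12049 = 347.0 m³.
Food-to-microorganism ratio F/M = Q S₀ / (V X) = 826 × 589 / (347.0 × 3570) = 0.3927 d⁻¹.

F/M ≈ 0.393 d⁻¹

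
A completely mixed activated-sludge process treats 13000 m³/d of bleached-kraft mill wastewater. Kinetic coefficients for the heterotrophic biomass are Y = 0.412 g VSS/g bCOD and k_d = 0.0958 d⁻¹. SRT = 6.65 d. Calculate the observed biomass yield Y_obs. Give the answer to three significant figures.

Observed yield with endogenous decay: Y_obs = Y / (1 + k_d·θ_c) = 0.412 / (1 + 0.0958 × 6.65) = 0.412 / 1.637 = 0.2517 g VSS/g bCOD.

Y_obs ≈ 0.252 g VSS/g bCOD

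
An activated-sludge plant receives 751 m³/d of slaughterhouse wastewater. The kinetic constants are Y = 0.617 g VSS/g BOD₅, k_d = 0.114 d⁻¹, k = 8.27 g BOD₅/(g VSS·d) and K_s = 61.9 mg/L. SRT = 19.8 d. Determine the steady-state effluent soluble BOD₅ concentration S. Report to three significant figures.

Effluent substrate depends only on kinetics and SRT: S = K_s(1 + k_d θ_c) / [θ_c(Yk − k_d) − 1] = 61.9 × (1 + 0.114 × 19.8) / [19.8 × (0.617 × 8.27 − 0.114) − 1] = 201.6 / 97.77 = 2.062 mg/L.

S ≈ 2.06 mg/L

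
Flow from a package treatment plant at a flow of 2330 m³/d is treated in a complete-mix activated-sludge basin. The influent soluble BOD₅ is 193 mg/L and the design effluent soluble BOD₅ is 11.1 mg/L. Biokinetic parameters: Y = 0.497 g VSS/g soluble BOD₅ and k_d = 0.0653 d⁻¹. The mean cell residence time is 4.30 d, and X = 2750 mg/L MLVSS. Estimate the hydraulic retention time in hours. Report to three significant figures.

τ ≈ 2.65 h

Rearranging the biomass balance for a CMAS with decay, V = Y·Q·ΔS·θ_c / [X·(1+k_d θ_c)] = 0.497 × 2330 × (193 − 11.1) × 4.30 / [2750 × (1 + 0.0653 × 4.30)] = 9.06×10^5 / 3522 = 257.2 m³.
HRT = V/Q = 257.2 m³ / 2330 m³·d⁻¹ = 0.1104 d × 24 = 2.649 h.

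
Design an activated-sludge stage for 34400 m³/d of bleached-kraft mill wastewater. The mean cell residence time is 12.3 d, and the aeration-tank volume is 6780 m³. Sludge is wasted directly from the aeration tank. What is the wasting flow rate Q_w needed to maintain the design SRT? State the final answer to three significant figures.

For wasting at MLVSS concentration, Q_w = V/θ_c = 6780/12.3 = 551.2 m³/d.

Q_w ≈ 551 m³/d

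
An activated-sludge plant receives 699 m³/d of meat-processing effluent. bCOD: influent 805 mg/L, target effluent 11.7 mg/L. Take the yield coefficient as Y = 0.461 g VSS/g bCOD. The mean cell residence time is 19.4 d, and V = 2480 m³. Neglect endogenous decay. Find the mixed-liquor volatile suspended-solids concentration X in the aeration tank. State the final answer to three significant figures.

X = Y·Q·ΔS·θ_c / V = 0.461 × 699 × (805 − 11.7) × 19.4 / 2480 = 2000 mg/L.

X ≈ 2000 mg/L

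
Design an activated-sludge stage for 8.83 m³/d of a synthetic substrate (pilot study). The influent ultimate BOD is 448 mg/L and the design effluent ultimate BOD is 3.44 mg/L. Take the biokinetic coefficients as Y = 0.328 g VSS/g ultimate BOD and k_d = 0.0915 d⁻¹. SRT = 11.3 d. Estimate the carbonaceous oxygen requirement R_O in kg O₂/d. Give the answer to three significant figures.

R_O ≈ 3.03 kg O₂/d

Observed yield with endogenous decay: Y_obs = Y / (1 + k_d·θ_c) = 0.328 / (1 + 0.0915 × 11.3) = 0.328 / 2.034 = 0.1613 g VSS/g ultimate BOD.
Substrate removed = Q·(S₀ − S) = 8.83 m³/d × (448 − 3.44) g/m³ = 3.93×10^3 g/d = 3.925 kg/d.
Biomass synthesised: P_X = Y_obs × 3.925 = 0.6330 kg VSS/d.
Carbonaceous O₂ demand = substrate oxidised − cell-mass equivalent = 3.925 − 1.42 × 0.6330 = 3.027 kg O₂/d.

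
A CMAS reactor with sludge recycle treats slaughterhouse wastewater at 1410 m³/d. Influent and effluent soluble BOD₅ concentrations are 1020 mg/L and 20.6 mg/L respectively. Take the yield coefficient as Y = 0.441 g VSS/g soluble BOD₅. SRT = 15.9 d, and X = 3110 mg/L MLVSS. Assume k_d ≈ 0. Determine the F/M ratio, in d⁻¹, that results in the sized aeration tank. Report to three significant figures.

F/M ≈ 0.146 d⁻¹

With k_d = 0 the design equation reduces to V = Y Q (S₀−S) θ_c / X = 0.441 × 1410 × (1020 − 20.6) × 15.9 / 3110 = 3177 m³.
F/M = applied load / biomass = Q·S₀/(V·X) = 1410 × 1020 / (3177 × 3110) = 0.1456 d⁻¹.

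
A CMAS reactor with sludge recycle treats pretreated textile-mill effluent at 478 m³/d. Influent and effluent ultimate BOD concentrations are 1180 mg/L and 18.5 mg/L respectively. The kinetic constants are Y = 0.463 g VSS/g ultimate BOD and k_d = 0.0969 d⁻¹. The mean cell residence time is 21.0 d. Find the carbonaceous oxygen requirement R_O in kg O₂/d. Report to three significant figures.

R_O ≈ 435 kg O₂/d

Y_obs = Y / (1 + k_d θ_c) = 0.463 / (1 + 0.0969 × 21.0) = 0.463 / 3.035 = 0.1526.
ΔS = 1180 − 18.5 = 1162 mg/L, so the substrate removal rate is 478 × 1162/1000 = 555.2 kg ultimate BOD/d.
P_X = Y_obs·Q·(S₀ − S) = 0.1526 × 555.2 = 84.70 kg VSS/d.
R_O = Q·(S₀ − S) − 1.42·P_X = 555.2 − 1.42 × 84.70 = 434.9 kg O₂/d.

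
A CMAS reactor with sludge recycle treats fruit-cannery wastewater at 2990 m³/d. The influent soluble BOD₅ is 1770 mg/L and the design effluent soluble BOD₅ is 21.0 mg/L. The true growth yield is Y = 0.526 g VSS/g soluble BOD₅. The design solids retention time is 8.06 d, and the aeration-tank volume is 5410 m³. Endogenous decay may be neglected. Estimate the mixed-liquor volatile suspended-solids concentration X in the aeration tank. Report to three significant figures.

Without decay, X = Y Q (S₀−S) θ_c / V = 0.526 × 2990 × (1770 − 21.0) × 8.06 / 5410 = 4098 mg/L.

X ≈ 4100 mg/L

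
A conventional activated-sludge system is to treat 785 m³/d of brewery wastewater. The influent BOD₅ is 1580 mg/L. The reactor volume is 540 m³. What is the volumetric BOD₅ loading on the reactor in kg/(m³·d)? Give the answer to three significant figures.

Volumetric loading L_v = Q·S₀ / V = 785 × 1580 g/m³ / 540.0 m³ = 2297 g/(m³·d) = 2.297 kg BOD₅/(m³·d).

L_v ≈ 2.30 kg BOD₅/(m³·d)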